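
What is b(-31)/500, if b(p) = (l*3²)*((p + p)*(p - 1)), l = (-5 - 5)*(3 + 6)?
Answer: -80352/25 ≈ -3214.1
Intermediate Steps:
l = -90 (l = -10*9 = -90)
b(p) = -1620*p*(-1 + p) (b(p) = (-90*3²)*((p + p)*(p - 1)) = (-90*9)*((2*p)*(-1 + p)) = -1620*p*(-1 + p))
b(-31)/500 = (1620*(-31)*(1 - 1*(-31)))/500 = (1620*(-31)*(1 + 31))*(1/500) = (1620*(-31)*32)*(1/500) = -1607040*1/500 = -80352/25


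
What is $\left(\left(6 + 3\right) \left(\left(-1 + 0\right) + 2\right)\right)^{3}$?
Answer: $729$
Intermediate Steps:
$\left(\left(6 + 3\right) \left(\left(-1 + 0\right) + 2\right)\right)^{3} = \left(9 \left(-1 + 2\right)\right)^{3} = \left(9 \cdot 1\right)^{3} = 9^{3} = 729$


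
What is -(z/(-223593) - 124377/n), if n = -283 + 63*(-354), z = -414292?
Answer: -37166611381/5049847905 ≈ -7.3599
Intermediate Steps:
n = -22585 (n = -283 - 22302 = -22585)
-(z/(-223593) - 124377/n) = -(-414292/(-223593) - 124377/(-22585)) = -(-414292*(-1/223593) - 124377*(-1/22585)) = -(414292/223593 + 124377/22585) = -1*37166611381/5049847905 = -37166611381/5049847905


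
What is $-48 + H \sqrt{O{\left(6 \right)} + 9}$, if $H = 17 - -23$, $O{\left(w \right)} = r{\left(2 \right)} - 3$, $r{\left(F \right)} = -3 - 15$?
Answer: $-48 + 80 i \sqrt{3} \approx -48.0 + 138.56 i$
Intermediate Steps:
$r{\left(F \right)} = -18$ ($r{\left(F \right)} = -3 - 15 = -18$)
$O{\left(w \right)} = -21$ ($O{\left(w \right)} = -18 - 3 = -21$)
$H = 40$ ($H = 17 + 23 = 40$)
$-48 + H \sqrt{O{\left(6 \right)} + 9} = -48 + 40 \sqrt{-21 + 9} = -48 + 40 \sqrt{-12} = -48 + 40 \cdot 2 i \sqrt{3} = -48 + 80 i \sqrt{3}$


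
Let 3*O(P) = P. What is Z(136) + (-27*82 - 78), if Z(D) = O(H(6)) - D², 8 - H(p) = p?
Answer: -62362/3 ≈ -20787.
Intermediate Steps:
H(p) = 8 - p
O(P) = P/3
Z(D) = ⅔ - D² (Z(D) = (8 - 1*6)/3 - D² = (8 - 6)/3 - D² = (⅓)*2 - D² = ⅔ - D²)
Z(136) + (-27*82 - 78) = (⅔ - 1*136²) + (-27*82 - 78) = (⅔ - 1*18496) + (-2214 - 78) = (⅔ - 18496) - 2292 = -55486/3 - 2292 = -62362/3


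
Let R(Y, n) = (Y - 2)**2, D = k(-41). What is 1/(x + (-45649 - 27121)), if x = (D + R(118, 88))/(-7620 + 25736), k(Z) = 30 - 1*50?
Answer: -4529/329571971 ≈ -1.3742e-5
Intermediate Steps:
k(Z) = -20 (k(Z) = 30 - 50 = -20)
D = -20
R(Y, n) = (-2 + Y)**2
x = 3359/4529 (x = (-20 + (-2 + 118)**2)/(-7620 + 25736) = (-20 + 116**2)/18116 = (-20 + 13456)*(1/18116) = 13436*(1/18116) = 3359/4529 ≈ 0.74166)
1/(x + (-45649 - 27121)) = 1/(3359/4529 + (-45649 - 27121)) = 1/(3359/4529 - 72770) = 1/(-329571971/4529) = -4529/329571971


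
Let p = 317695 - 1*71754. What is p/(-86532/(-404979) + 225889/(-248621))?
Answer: -8254295121053473/23322209653 ≈ -3.5392e+5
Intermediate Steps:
p = 245941 (p = 317695 - 71754 = 245941)
p/(-86532/(-404979) + 225889/(-248621)) = 245941/(-86532/(-404979) + 225889/(-248621)) = 245941/(-86532*(-1/404979) + 225889*(-1/248621)) = 245941/(28844/134993 - 225889/248621) = 245941/(-23322209653/33562094653) = 245941*(-33562094653/23322209653) = -8254295121053473/23322209653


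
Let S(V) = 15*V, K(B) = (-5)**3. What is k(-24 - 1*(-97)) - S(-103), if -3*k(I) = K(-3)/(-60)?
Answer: 55595/36 ≈ 1544.3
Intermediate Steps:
K(B) = -125
k(I) = -25/36 (k(I) = -(-125)/(3*(-60)) = -(-125)*(-1)/(3*60) = -1/3*25/12 = -25/36)
k(-24 - 1*(-97)) - S(-103) = -25/36 - 15*(-103) = -25/36 - 1*(-1545) = -25/36 + 1545 = 55595/36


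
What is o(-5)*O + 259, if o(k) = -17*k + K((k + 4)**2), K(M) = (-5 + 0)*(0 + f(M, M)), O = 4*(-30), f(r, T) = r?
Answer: -9341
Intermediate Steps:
O = -120
K(M) = -5*M (K(M) = (-5 + 0)*(0 + M) = -5*M)
o(k) = -17*k - 5*(4 + k)**2 (o(k) = -17*k - 5*(k + 4)**2 = -17*k - 5*(4 + k)**2)
o(-5)*O + 259 = (-17*(-5) - 5*(4 - 5)**2)*(-120) + 259 = (85 - 5*(-1)**2)*(-120) + 259 = (85 - 5*1)*(-120) + 259 = (85 - 5)*(-120) + 259 = 80*(-120) + 259 = -9600 + 259 = -9341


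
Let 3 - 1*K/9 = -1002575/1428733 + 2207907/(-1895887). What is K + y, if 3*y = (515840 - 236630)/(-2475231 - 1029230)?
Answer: 415492086030879066011/9492590707607243831 ≈ 43.770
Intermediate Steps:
y = -93070/3504461 (y = ((515840 - 236630)/(-2475231 - 1029230))/3 = (279210/(-3504461))/3 = (279210*(-1/3504461))/3 = (1/3)*(-279210/3504461) = -93070/3504461 ≈ -0.026558)
K = 118632847179321/2708716321171 (K = 27 - 9*(-1002575/1428733 + 2207907/(-1895887)) = 27 - 9*(-1002575*1/1428733 + 2207907*(-1/1895887)) = 27 - 9*(-1002575/1428733 - 2207907/1895887) = 27 - 9*(-5055278500856/2708716321171) = 27 + 45497506507704/2708716321171 = 118632847179321/2708716321171 ≈ 43.797)
K + y = 118632847179321/2708716321171 - 93070/3504461 = 415492086030879066011/9492590707607243831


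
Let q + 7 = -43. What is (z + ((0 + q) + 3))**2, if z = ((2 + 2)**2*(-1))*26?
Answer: 214369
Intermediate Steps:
q = -50 (q = -7 - 43 = -50)
z = -416 (z = (4**2*(-1))*26 = (16*(-1))*26 = -16*26 = -416)
(z + ((0 + q) + 3))**2 = (-416 + ((0 - 50) + 3))**2 = (-416 + (-50 + 3))**2 = (-416 - 47)**2 = (-463)**2 = 214369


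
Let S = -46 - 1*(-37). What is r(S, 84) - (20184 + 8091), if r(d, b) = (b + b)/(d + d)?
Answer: -84853/3 ≈ -28284.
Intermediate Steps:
S = -9 (S = -46 + 37 = -9)
r(d, b) = b/d (r(d, b) = (2*b)/((2*d)) = (2*b)*(1/(2*d)) = b/d)
r(S, 84) - (20184 + 8091) = 84/(-9) - (20184 + 8091) = 84*(-1/9) - 1*28275 = -28/3 - 28275 = -84853/3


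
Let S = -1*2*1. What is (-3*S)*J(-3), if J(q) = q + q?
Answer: -36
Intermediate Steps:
S = -2 (S = -2*1 = -2)
J(q) = 2*q
(-3*S)*J(-3) = (-3*(-2))*(2*(-3)) = 6*(-6) = -36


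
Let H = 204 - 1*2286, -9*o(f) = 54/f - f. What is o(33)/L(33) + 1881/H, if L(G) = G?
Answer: -602993/755766 ≈ -0.79786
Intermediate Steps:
o(f) = -6/f + f/9 (o(f) = -(54/f - f)/9 = -(-f + 54/f)/9 = -6/f + f/9)
H = -2082 (H = 204 - 2286 = -2082)
o(33)/L(33) + 1881/H = (-6/33 + (1/9)*33)/33 + 1881/(-2082) = (-6*1/33 + 11/3)*(1/33) + 1881*(-1/2082) = (-2/11 + 11/3)*(1/33) - 627/694 = (115/33)*(1/33) - 627/694 = 115/1089 - 627/694 = -602993/755766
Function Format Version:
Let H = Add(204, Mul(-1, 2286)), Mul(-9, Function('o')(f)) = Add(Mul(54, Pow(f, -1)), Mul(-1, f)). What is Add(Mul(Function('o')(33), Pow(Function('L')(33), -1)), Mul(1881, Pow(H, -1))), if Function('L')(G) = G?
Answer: Rational(-602993, 755766) ≈ -0.79786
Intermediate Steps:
Function('o')(f) = Add(Mul(-6, Pow(f, -1)), Mul(Rational(1, 9), f)) (Function('o')(f) = Mul(Rational(-1, 9), Add(Mul(54, Pow(f, -1)), Mul(-1, f))) = Mul(Rational(-1, 9), Add(Mul(-1, f), Mul(54, Pow(f, -1)))) = Add(Mul(-6, Pow(f, -1)), Mul(Rational(1, 9), f)))
H = -2082 (H = Add(204, -2286) = -2082)
Add(Mul(Function('o')(33), Pow(Function('L')(33), -1)), Mul(1881, Pow(H, -1))) = Add(Mul(Add(Mul(-6, Pow(33, -1)), Mul(Rational(1, 9), 33)), Pow(33, -1)), Mul(1881, Pow(-2082, -1))) = Add(Mul(Add(Mul(-6, Rational(1, 33)), Rational(11, 3)), Rational(1, 33)), Mul(1881, Rational(-1, 2082))) = Add(Mul(Add(Rational(-2, 11), Rational(11, 3)), Rational(1, 33)), Rational(-627, 694)) = Add(Mul(Rational(115, 33), Rational(1, 33)), Rational(-627, 694)) = Add(Rational(115, 1089), Rational(-627, 694)) = Rational(-602993, 755766)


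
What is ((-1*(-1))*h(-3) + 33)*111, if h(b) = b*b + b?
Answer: 4329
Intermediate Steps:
h(b) = b + b² (h(b) = b² + b = b + b²)
((-1*(-1))*h(-3) + 33)*111 = ((-1*(-1))*(-3*(1 - 3)) + 33)*111 = (1*(-3*(-2)) + 33)*111 = (1*6 + 33)*111 = (6 + 33)*111 = 39*111 = 4329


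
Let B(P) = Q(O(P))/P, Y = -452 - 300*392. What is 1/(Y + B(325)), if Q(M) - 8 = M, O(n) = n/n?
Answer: -325/38366891 ≈ -8.4708e-6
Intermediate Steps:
O(n) = 1
Q(M) = 8 + M
Y = -118052 (Y = -452 - 117600 = -118052)
B(P) = 9/P (B(P) = (8 + 1)/P = 9/P)
1/(Y + B(325)) = 1/(-118052 + 9/325) = 1/(-38366891/325) = -325/38366891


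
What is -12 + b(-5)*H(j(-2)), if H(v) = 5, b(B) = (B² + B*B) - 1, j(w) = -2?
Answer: 233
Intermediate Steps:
b(B) = -1 + 2*B² (b(B) = (B² + B²) - 1 = 2*B² - 1 = -1 + 2*B²)
-12 + b(-5)*H(j(-2)) = -12 + (-1 + 2*(-5)²)*5 = -12 + (-1 + 2*25)*5 = -12 + (-1 + 50)*5 = -12 + 49*5 = -12 + 245 = 233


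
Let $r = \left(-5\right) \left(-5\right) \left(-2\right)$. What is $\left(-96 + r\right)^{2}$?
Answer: $21316$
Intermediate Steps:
$r = -50$ ($r = 25 \left(-2\right) = -50$)
$\left(-96 + r\right)^{2} = \left(-96 - 50\right)^{2} = \left(-146\right)^{2} = 21316$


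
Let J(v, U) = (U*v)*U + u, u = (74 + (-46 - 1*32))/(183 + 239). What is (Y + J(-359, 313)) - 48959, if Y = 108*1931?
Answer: -7387380504/211 ≈ -3.5011e+7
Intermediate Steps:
Y = 208548
u = -2/211 (u = (74 + (-46 - 32))/422 = (74 - 78)*(1/422) = -4*1/422 = -2/211 ≈ -0.0094787)
J(v, U) = -2/211 + v*U² (J(v, U) = (U*v)*U - 2/211 = v*U² - 2/211 = -2/211 + v*U²)
(Y + J(-359, 313)) - 48959 = (208548 + (-2/211 - 359*313²)) - 48959 = (208548 + (-2/211 - 359*97969)) - 48959 = (208548 + (-2/211 - 35170871)) - 48959 = (208548 - 7421053783/211) - 48959 = -7377050155/211 - 48959 = -7387380504/211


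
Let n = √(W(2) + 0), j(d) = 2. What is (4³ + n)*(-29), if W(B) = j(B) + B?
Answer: -1914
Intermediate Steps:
W(B) = 2 + B
n = 2 (n = √((2 + 2) + 0) = √(4 + 0) = √4 = 2)
(4³ + n)*(-29) = (4³ + 2)*(-29) = (64 + 2)*(-29) = 66*(-29) = -1914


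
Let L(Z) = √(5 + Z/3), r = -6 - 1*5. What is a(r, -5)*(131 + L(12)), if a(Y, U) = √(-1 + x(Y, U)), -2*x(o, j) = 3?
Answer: 67*I*√10 ≈ 211.87*I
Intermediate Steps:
x(o, j) = -3/2 (x(o, j) = -½*3 = -3/2)
r = -11 (r = -6 - 5 = -11)
L(Z) = √(5 + Z/3) (L(Z) = √(5 + Z*(⅓)) = √(5 + Z/3))
a(Y, U) = I*√10/2 (a(Y, U) = √(-1 - 3/2) = √(-5/2) = I*√10/2)
a(r, -5)*(131 + L(12)) = (I*√10/2)*(131 + √(45 + 3*12)/3) = (I*√10/2)*(131 + √(45 + 36)/3) = (I*√10/2)*(131 + √81/3) = (I*√10/2)*(131 + (⅓)*9) = (I*√10/2)*(131 + 3) = (I*√10/2)*134 = 67*I*√10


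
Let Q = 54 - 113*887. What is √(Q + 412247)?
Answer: √312070 ≈ 558.63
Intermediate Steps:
Q = -100177 (Q = 54 - 100231 = -100177)
√(Q + 412247) = √(-100177 + 412247) = √312070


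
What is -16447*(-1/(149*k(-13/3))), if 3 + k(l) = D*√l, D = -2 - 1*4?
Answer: -16447/8195 + 32894*I*√39/24585 ≈ -2.007 + 8.3556*I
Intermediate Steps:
D = -6 (D = -2 - 4 = -6)
k(l) = -3 - 6*√l
-16447*(-1/(149*k(-13/3))) = -16447*(-1/(149*(-3 - 6*I*√39/3))) = -16447*(-1/(149*(-3 - 2*I*√39))) = -16447/(447 + 298*I*√39)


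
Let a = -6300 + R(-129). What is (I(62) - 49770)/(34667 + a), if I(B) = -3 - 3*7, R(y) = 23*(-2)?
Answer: -49794/28321 ≈ -1.7582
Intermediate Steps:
R(y) = -46
I(B) = -24 (I(B) = -3 - 21 = -24)
a = -6346 (a = -6300 - 46 = -6346)
(I(62) - 49770)/(34667 + a) = (-24 - 49770)/(34667 - 6346) = -49794/28321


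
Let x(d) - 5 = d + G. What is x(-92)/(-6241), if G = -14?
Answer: 101/6241 ≈ 0.016183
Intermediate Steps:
x(d) = -9 + d (x(d) = 5 + (d - 14) = 5 + (-14 + d) = -9 + d)
x(-92)/(-6241) = (-9 - 92)/(-6241) = -101*(-1/6241) = 101/6241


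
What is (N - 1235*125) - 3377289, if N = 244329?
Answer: -3287335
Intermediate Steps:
(N - 1235*125) - 3377289 = (244329 - 1235*125) - 3377289 = (244329 - 154375) - 3377289 = 89954 - 3377289 = -3287335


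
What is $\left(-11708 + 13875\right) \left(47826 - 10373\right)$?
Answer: $81160651$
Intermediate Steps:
$\left(-11708 + 13875\right) \left(47826 - 10373\right) = 2167 \cdot 37453 = 81160651$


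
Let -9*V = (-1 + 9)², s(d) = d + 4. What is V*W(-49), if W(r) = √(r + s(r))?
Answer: -64*I*√94/9 ≈ -68.945*I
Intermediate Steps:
s(d) = 4 + d
W(r) = √(4 + 2*r) (W(r) = √(r + (4 + r)) = √(4 + 2*r))
V = -64/9 (V = -(-1 + 9)²/9 = -⅑*8² = -⅑*64 = -64/9 ≈ -7.1111)
V*W(-49) = -64*√(4 + 2*(-49))/9 = -64*√(4 - 98)/9 = -64*I*√94/9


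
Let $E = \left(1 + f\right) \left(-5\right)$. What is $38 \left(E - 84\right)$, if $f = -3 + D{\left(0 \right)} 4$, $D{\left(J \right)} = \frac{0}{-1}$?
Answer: $-2812$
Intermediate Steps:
$D{\left(J \right)} = 0$ ($D{\left(J \right)} = 0 \left(-1\right) = 0$)
$f = -3$ ($f = -3 + 0 \cdot 4 = -3 + 0 = -3$)
$E = 10$ ($E = \left(1 - 3\right) \left(-5\right) = \left(-2\right) \left(-5\right) = 10$)
$38 \left(E - 84\right) = 38 \left(10 - 84\right) = 38 \left(-74\right) = -2812$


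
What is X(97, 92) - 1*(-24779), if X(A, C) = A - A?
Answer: 24779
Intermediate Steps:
X(A, C) = 0
X(97, 92) - 1*(-24779) = 0 - 1*(-24779) = 0 + 24779 = 24779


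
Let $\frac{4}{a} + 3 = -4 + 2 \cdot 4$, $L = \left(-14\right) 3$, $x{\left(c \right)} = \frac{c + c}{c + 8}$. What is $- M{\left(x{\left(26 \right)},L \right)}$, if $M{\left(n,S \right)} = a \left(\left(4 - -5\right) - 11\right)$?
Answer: $8$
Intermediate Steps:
$x{\left(c \right)} = \frac{2 c}{8 + c}$
$L = -42$
$a = 4$ ($a = \frac{4}{-3 + \left(-4 + 2 \cdot 4\right)} = \frac{4}{-3 + \left(-4 + 8\right)} = \frac{4}{-3 + 4} = \frac{4}{1} = 4 \cdot 1 = 4$)
$M{\left(n,S \right)} = -8$ ($M{\left(n,S \right)} = 4 \left(\left(4 - -5\right) - 11\right) = 4 \left(\left(4 + 5\right) - 11\right) = 4 \left(9 - 11\right) = 4 \left(-2\right) = -8$)
$- M{\left(x{\left(26 \right)},L \right)} = \left(-1\right) \left(-8\right) = 8$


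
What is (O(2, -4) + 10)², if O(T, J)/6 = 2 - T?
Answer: 100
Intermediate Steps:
O(T, J) = 12 - 6*T (O(T, J) = 6*(2 - T) = 12 - 6*T)
(O(2, -4) + 10)² = ((12 - 6*2) + 10)² = ((12 - 12) + 10)² = (0 + 10)² = 10² = 100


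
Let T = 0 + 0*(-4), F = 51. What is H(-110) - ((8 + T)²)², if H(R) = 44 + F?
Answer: -4001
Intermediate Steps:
H(R) = 95 (H(R) = 44 + 51 = 95)
T = 0 (T = 0 + 0 = 0)
H(-110) - ((8 + T)²)² = 95 - ((8 + 0)²)² = 95 - (8²)² = 95 - 1*64² = 95 - 1*4096 = 95 - 4096 = -4001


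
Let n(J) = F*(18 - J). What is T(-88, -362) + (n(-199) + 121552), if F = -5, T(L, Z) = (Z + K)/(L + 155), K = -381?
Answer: 8070546/67 ≈ 1.2046e+5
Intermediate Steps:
T(L, Z) = (-381 + Z)/(155 + L) (T(L, Z) = (Z - 381)/(L + 155) = (-381 + Z)/(155 + L))
n(J) = -90 + 5*J (n(J) = -5*(18 - J) = -90 + 5*J)
T(-88, -362) + (n(-199) + 121552) = (-381 - 362)/(155 - 88) + ((-90 + 5*(-199)) + 121552) = -743/67 + ((-90 - 995) + 121552) = (1/67)*(-743) + (-1085 + 121552) = -743/67 + 120467 = 8070546/67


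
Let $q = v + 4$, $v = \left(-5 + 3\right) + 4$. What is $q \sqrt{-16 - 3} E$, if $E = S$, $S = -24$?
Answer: $- 144 i \sqrt{19} \approx - 627.68 i$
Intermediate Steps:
$v = 2$ ($v = -2 + 4 = 2$)
$q = 6$ ($q = 2 + 4 = 6$)
$E = -24$
$q \sqrt{-16 - 3} E = 6 \sqrt{-16 - 3} \left(-24\right) = 6 \sqrt{-19} \left(-24\right) = 6 i \sqrt{19} \left(-24\right) = - 144 i \sqrt{19}$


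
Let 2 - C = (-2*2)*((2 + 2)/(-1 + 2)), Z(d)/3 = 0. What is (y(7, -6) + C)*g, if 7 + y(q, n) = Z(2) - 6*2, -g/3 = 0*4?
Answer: 0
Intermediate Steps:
g = 0 (g = -0*4 = -3*0 = 0)
Z(d) = 0 (Z(d) = 3*0 = 0)
y(q, n) = -19 (y(q, n) = -7 + (0 - 6*2) = -7 + (0 - 1*12) = -7 + (0 - 12) = -7 - 12 = -19)
C = 18 (C = 2 - (-2*2)*(2 + 2)/(-1 + 2) = 2 - (-4)*4/1 = 2 - (-4)*4*1 = 2 - (-4)*4 = 2 - 1*(-16) = 2 + 16 = 18)
(y(7, -6) + C)*g = (-19 + 18)*0 = -1*0 = 0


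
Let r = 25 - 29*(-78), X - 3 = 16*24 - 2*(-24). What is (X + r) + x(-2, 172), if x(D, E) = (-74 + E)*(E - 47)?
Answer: 14972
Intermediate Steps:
x(D, E) = (-74 + E)*(-47 + E)
X = 435 (X = 3 + (16*24 - 2*(-24)) = 3 + (384 + 48) = 3 + 432 = 435)
r = 2287 (r = 25 + 2262 = 2287)
(X + r) + x(-2, 172) = (435 + 2287) + (3478 + 172**2 - 121*172) = 2722 + (3478 + 29584 - 20812) = 2722 + 12250 = 14972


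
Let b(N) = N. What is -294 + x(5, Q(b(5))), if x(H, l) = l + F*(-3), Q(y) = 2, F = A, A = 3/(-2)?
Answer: -575/2 ≈ -287.50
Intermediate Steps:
A = -3/2 (A = 3*(-½) = -3/2 ≈ -1.5000)
F = -3/2 ≈ -1.5000
x(H, l) = 9/2 + l (x(H, l) = l - 3/2*(-3) = l + 9/2 = 9/2 + l)
-294 + x(5, Q(b(5))) = -294 + (9/2 + 2) = -294 + 13/2 = -575/2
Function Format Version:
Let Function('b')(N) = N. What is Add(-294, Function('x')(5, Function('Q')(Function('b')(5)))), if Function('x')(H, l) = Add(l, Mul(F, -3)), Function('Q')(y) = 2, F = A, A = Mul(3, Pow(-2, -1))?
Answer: Rational(-575, 2) ≈ -287.50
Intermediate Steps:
A = Rational(-3, 2) (A = Mul(3, Rational(-1, 2)) = Rational(-3, 2) ≈ -1.5000)
F = Rational(-3, 2) ≈ -1.5000
Function('x')(H, l) = Add(Rational(9, 2), l) (Function('x')(H, l) = Add(l, Mul(Rational(-3, 2), -3)) = Add(l, Rational(9, 2)) = Add(Rational(9, 2), l))
Add(-294, Function('x')(5, Function('Q')(Function('b')(5)))) = Add(-294, Add(Rational(9, 2), 2)) = Add(-294, Rational(13, 2)) = Rational(-575, 2)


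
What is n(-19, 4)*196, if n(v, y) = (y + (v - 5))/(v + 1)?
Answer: 1960/9 ≈ 217.78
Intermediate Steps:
n(v, y) = (-5 + v + y)/(1 + v) (n(v, y) = (y + (-5 + v))/(1 + v) = (-5 + v + y)/(1 + v))
n(-19, 4)*196 = ((-5 - 19 + 4)/(1 - 19))*196 = (-20/(-18))*196 = -1/18*(-20)*196 = (10/9)*196 = 1960/9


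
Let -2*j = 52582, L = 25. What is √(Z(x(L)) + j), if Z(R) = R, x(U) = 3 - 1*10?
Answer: 3*I*√2922 ≈ 162.17*I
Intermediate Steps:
x(U) = -7 (x(U) = 3 - 10 = -7)
j = -26291 (j = -½*52582 = -26291)
√(Z(x(L)) + j) = √(-7 - 26291) = √(-26298) = 3*I*√2922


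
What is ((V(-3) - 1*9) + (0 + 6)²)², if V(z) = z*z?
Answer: 1296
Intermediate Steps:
V(z) = z²
((V(-3) - 1*9) + (0 + 6)²)² = (((-3)² - 1*9) + (0 + 6)²)² = ((9 - 9) + 6²)² = (0 + 36)² = 36² = 1296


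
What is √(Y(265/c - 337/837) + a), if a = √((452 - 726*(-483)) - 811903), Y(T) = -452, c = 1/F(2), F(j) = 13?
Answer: √(-452 + I*√460793) ≈ 13.482 + 25.175*I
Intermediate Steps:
c = 1/13 ≈ 0.076923
a = I*√460793 (a = √((452 + 350658) - 811903) = √(351110 - 811903) = √(-460793) = I*√460793 ≈ 678.82*I)
√(Y(265/c - 337/837) + a) = √(-452 + I*√460793)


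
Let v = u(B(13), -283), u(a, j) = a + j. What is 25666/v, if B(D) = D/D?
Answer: -12833/141 ≈ -91.014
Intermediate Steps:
B(D) = 1
v = -282 (v = 1 - 283 = -282)
25666/v = 25666/(-282) = 25666*(-1/282) = -12833/141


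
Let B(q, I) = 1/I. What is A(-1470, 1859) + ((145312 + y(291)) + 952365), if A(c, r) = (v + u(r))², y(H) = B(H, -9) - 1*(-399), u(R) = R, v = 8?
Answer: 41253884/9 ≈ 4.5838e+6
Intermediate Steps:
y(H) = 3590/9 (y(H) = 1/(-9) - 1*(-399) = -⅑ + 399 = 3590/9)
A(c, r) = (8 + r)²
A(-1470, 1859) + ((145312 + y(291)) + 952365) = (8 + 1859)² + ((145312 + 3590/9) + 952365) = 1867² + (1311398/9 + 952365) = 3485689 + 9882683/9 = 41253884/9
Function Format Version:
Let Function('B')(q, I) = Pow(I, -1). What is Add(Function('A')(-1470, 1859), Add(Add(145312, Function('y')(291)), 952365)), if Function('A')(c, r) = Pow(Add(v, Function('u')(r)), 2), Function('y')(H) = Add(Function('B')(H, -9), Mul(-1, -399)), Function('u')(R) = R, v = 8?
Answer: Rational(41253884, 9) ≈ 4.5838e+6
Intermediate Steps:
Function('y')(H) = Rational(3590, 9) (Function('y')(H) = Add(Pow(-9, -1), Mul(-1, -399)) = Add(Rational(-1, 9), 399) = Rational(3590, 9))
Function('A')(c, r) = Pow(Add(8, r), 2)
Add(Function('A')(-1470, 1859), Add(Add(145312, Function('y')(291)), 952365)) = Add(Pow(Add(8, 1859), 2), Add(Add(145312, Rational(3590, 9)), 952365)) = Add(Pow(1867, 2), Add(Rational(1311398, 9), 952365)) = Add(3485689, Rational(9882683, 9)) = Rational(41253884, 9)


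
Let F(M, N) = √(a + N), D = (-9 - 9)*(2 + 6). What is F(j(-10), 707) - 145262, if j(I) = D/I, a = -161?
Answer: -145262 + √546 ≈ -1.4524e+5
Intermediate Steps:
D = -144 (D = -18*8 = -144)
j(I) = -144/I
F(M, N) = √(-161 + N)
F(j(-10), 707) - 145262 = √(-161 + 707) - 145262 = √546 - 145262 = -145262 + √546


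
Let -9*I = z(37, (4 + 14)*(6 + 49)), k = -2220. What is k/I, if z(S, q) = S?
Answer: 540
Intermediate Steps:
I = -37/9 (I = -1/9*37 = -37/9 ≈ -4.1111)
k/I = -2220/(-37/9) = -2220*(-9/37) = 540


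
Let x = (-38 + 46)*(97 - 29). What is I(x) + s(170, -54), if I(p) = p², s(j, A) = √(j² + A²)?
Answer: 295936 + 2*√7954 ≈ 2.9611e+5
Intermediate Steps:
s(j, A) = √(A² + j²)
x = 544 (x = 8*68 = 544)
I(x) + s(170, -54) = 544² + √((-54)² + 170²) = 295936 + √(2916 + 28900) = 295936 + √31816 = 295936 + 2*√7954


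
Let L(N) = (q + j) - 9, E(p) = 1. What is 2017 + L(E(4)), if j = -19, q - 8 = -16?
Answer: 1981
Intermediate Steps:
q = -8 (q = 8 - 16 = -8)
L(N) = -36 (L(N) = (-8 - 19) - 9 = -27 - 9 = -36)
2017 + L(E(4)) = 2017 - 36 = 1981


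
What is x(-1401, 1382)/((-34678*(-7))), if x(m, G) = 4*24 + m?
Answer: -1305/242746 ≈ -0.0053760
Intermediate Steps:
x(m, G) = 96 + m
x(-1401, 1382)/((-34678*(-7))) = (96 - 1401)/((-34678*(-7))) = -1305/242746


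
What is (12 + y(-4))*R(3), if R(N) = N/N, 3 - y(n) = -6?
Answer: 21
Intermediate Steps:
y(n) = 9 (y(n) = 3 - 1*(-6) = 3 + 6 = 9)
R(N) = 1
(12 + y(-4))*R(3) = (12 + 9)*1 = 21*1 = 21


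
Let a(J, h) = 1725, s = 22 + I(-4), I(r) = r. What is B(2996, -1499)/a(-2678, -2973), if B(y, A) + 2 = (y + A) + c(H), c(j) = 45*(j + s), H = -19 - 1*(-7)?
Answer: 353/345 ≈ 1.0232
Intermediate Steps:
H = -12 (H = -19 + 7 = -12)
s = 18 (s = 22 - 4 = 18)
c(j) = 810 + 45*j (c(j) = 45*(j + 18) = 45*(18 + j) = 810 + 45*j)
B(y, A) = 268 + A + y (B(y, A) = -2 + ((y + A) + (810 + 45*(-12))) = -2 + ((A + y) + (810 - 540)) = -2 + ((A + y) + 270) = -2 + (270 + A + y) = 268 + A + y)
B(2996, -1499)/a(-2678, -2973) = (268 - 1499 + 2996)/1725 = 1765*(1/1725) = 353/345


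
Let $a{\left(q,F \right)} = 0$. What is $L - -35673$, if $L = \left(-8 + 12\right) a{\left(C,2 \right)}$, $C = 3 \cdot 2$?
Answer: $35673$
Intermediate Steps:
$C = 6$
$L = 0$ ($L = \left(-8 + 12\right) 0 = 4 \cdot 0 = 0$)
$L - -35673 = 0 - -35673 = 0 + 35673 = 35673$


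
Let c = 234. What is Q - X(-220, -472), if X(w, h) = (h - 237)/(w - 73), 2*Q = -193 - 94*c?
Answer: -6502795/586 ≈ -11097.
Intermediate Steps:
Q = -22189/2 (Q = (-193 - 94*234)/2 = (-193 - 21996)/2 = (½)*(-22189) = -22189/2 ≈ -11095.)
X(w, h) = (-237 + h)/(-73 + w)
Q - X(-220, -472) = -22189/2 - (-237 - 472)/(-73 - 220) = -22189/2 - (-709)/(-293) = -22189/2 - (-1)*(-709)/293 = -22189/2 - 1*709/293 = -22189/2 - 709/293 = -6502795/586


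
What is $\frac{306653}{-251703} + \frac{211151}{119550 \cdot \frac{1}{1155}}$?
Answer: $\frac{4089901167371}{2006072910} \approx 2038.8$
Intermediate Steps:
$\frac{306653}{-251703} + \frac{211151}{119550 \cdot \frac{1}{1155}} = 306653 \left(- \frac{1}{251703}\right) + \frac{211151}{119550 \cdot \frac{1}{1155}} = - \frac{306653}{251703} + \frac{211151}{\frac{7970}{77}} = - \frac{306653}{251703} + 211151 \cdot \frac{77}{7970} = - \frac{306653}{251703} + \frac{16258627}{7970} = \frac{4089901167371}{2006072910}$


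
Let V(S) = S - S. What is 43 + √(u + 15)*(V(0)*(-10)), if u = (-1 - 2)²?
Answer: 43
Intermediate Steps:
V(S) = 0
u = 9 (u = (-3)² = 9)
43 + √(u + 15)*(V(0)*(-10)) = 43 + √(9 + 15)*(0*(-10)) = 43 + √24*0 = 43 + (2*√6)*0 = 43 + 0 = 43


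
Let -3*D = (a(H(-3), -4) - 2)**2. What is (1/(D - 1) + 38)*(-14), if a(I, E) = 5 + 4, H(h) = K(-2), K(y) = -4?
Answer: -13811/26 ≈ -531.19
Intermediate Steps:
H(h) = -4
a(I, E) = 9
D = -49/3 (D = -(9 - 2)**2/3 = -1/3*7**2 = -1/3*49 = -49/3 ≈ -16.333)
(1/(D - 1) + 38)*(-14) = (1/(-49/3 - 1) + 38)*(-14) = (1/(-52/3) + 38)*(-14) = (-3/52 + 38)*(-14) = (1973/52)*(-14) = -13811/26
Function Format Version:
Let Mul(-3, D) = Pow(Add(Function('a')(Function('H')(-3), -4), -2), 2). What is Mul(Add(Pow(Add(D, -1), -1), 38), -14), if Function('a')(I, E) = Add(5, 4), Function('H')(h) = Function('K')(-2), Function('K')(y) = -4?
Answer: Rational(-13811, 26) ≈ -531.19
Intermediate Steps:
Function('H')(h) = -4
Function('a')(I, E) = 9
D = Rational(-49, 3) (D = Mul(Rational(-1, 3), Pow(Add(9, -2), 2)) = Mul(Rational(-1, 3), Pow(7, 2)) = Mul(Rational(-1, 3), 49) = Rational(-49, 3) ≈ -16.333)
Mul(Add(Pow(Add(D, -1), -1), 38), -14) = Mul(Add(Pow(Add(Rational(-49, 3), -1), -1), 38), -14) = Mul(Add(Pow(Rational(-52, 3), -1), 38), -14) = Mul(Add(Rational(-3, 52), 38), -14) = Mul(Rational(1973, 52), -14) = Rational(-13811, 26)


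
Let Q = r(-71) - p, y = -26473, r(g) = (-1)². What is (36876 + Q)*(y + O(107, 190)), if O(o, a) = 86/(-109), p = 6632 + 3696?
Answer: -76610936007/109 ≈ -7.0285e+8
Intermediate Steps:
p = 10328
r(g) = 1
Q = -10327 (Q = 1 - 1*10328 = 1 - 10328 = -10327)
O(o, a) = -86/109 (O(o, a) = 86*(-1/109) = -86/109)
(36876 + Q)*(y + O(107, 190)) = (36876 - 10327)*(-26473 - 86/109) = 26549*(-2885643/109) = -76610936007/109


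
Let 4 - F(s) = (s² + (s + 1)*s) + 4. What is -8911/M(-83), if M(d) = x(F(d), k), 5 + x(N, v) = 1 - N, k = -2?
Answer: -8911/13691 ≈ -0.65087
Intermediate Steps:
F(s) = -s² - s*(1 + s) (F(s) = 4 - ((s² + (s + 1)*s) + 4) = 4 - ((s² + (1 + s)*s) + 4) = 4 - ((s² + s*(1 + s)) + 4) = 4 - (4 + s² + s*(1 + s)) = 4 + (-4 - s² - s*(1 + s)) = -s² - s*(1 + s))
x(N, v) = -4 - N (x(N, v) = -5 + (1 - N) = -4 - N)
M(d) = -4 + d*(1 + 2*d) (M(d) = -4 - (-1)*d*(1 + 2*d) = -4 + d*(1 + 2*d))
-8911/M(-83) = -8911/(-4 - 83*(1 + 2*(-83))) = -8911/(-4 - 83*(1 - 166)) = -8911/(-4 - 83*(-165)) = -8911/(-4 + 13695) = -8911/13691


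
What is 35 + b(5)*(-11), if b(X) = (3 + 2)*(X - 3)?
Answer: -75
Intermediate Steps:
b(X) = -15 + 5*X (b(X) = 5*(-3 + X) = -15 + 5*X)
35 + b(5)*(-11) = 35 + (-15 + 5*5)*(-11) = 35 + (-15 + 25)*(-11) = 35 + 10*(-11) = 35 - 110 = -75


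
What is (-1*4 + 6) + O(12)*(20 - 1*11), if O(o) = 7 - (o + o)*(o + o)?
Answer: -5119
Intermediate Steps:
O(o) = 7 - 4*o**2 (O(o) = 7 - 2*o*2*o = 7 - 4*o**2)
(-1*4 + 6) + O(12)*(20 - 1*11) = (-1*4 + 6) + (7 - 4*12**2)*(20 - 1*11) = (-4 + 6) + (7 - 4*144)*(20 - 11) = 2 + (7 - 576)*9 = 2 - 569*9 = 2 - 5121 = -5119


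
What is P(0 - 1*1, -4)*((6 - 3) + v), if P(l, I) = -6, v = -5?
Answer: 12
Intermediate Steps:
P(0 - 1*1, -4)*((6 - 3) + v) = -6*((6 - 3) - 5) = -6*(3 - 5) = -6*(-2) = 12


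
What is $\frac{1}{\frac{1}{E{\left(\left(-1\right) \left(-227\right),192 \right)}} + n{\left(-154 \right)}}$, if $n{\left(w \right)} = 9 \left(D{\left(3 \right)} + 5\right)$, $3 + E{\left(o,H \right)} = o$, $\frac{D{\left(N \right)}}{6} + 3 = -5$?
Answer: $- \frac{224}{86687} \approx -0.002584$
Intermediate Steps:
$D{\left(N \right)} = -48$ ($D{\left(N \right)} = -18 + 6 \left(-5\right) = -18 - 30 = -48$)
$E{\left(o,H \right)} = -3 + o$
$n{\left(w \right)} = -387$ ($n{\left(w \right)} = 9 \left(-48 + 5\right) = 9 \left(-43\right) = -387$)
$\frac{1}{\frac{1}{E{\left(\left(-1\right) \left(-227\right),192 \right)}} + n{\left(-154 \right)}} = \frac{1}{\frac{1}{-3 - -227} - 387} = \frac{1}{\frac{1}{-3 + 227} - 387} = \frac{1}{\frac{1}{224} - 387} = \frac{1}{- \frac{86687}{224}} = - \frac{224}{86687}$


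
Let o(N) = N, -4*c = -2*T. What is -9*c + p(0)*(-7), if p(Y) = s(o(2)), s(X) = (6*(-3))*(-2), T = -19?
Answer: -333/2 ≈ -166.50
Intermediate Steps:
c = -19/2 (c = -(-1)*(-19)/2 = -1/4*38 = -19/2 ≈ -9.5000)
s(X) = 36 (s(X) = -18*(-2) = 36)
p(Y) = 36
-9*c + p(0)*(-7) = -9*(-19/2) + 36*(-7) = 171/2 - 252 = -333/2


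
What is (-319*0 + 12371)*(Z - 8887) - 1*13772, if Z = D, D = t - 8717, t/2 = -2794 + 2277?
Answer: -230584470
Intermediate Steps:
t = -1034 (t = 2*(-2794 + 2277) = 2*(-517) = -1034)
D = -9751 (D = -1034 - 8717 = -9751)
Z = -9751
(-319*0 + 12371)*(Z - 8887) - 1*13772 = (-319*0 + 12371)*(-9751 - 8887) - 1*13772 = (0 + 12371)*(-18638) - 13772 = 12371*(-18638) - 13772 = -230570698 - 13772 = -230584470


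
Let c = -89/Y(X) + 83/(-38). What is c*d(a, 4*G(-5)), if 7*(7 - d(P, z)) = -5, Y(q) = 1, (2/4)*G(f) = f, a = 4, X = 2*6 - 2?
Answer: -13365/19 ≈ -703.42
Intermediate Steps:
X = 10 (X = 12 - 2 = 10)
G(f) = 2*f
d(P, z) = 54/7 (d(P, z) = 7 - ⅐*(-5) = 7 + 5/7 = 54/7)
c = -3465/38 (c = -89/1 + 83/(-38) = -89*1 + 83*(-1/38) = -89 - 83/38 = -3465/38 ≈ -91.184)
c*d(a, 4*G(-5)) = -3465/38*54/7 = -13365/19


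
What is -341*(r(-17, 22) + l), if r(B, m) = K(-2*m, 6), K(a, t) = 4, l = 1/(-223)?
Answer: -303831/223 ≈ -1362.5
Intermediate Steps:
l = -1/223 ≈ -0.0044843
r(B, m) = 4
-341*(r(-17, 22) + l) = -341*(4 - 1/223) = -341*891/223 = -303831/223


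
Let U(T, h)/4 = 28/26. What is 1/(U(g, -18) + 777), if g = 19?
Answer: 13/10157 ≈ 0.0012799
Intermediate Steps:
U(T, h) = 56/13 (U(T, h) = 4*(28/26) = 4*(28*(1/26)) = 4*(14/13) = 56/13)
1/(U(g, -18) + 777) = 1/(56/13 + 777) = 1/(10157/13) = 13/10157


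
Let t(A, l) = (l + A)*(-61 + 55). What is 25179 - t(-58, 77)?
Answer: 25293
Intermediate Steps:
t(A, l) = -6*A - 6*l (t(A, l) = (A + l)*(-6) = -6*A - 6*l)
25179 - t(-58, 77) = 25179 - (-6*(-58) - 6*77) = 25179 - (348 - 462) = 25179 - 1*(-114) = 25179 + 114 = 25293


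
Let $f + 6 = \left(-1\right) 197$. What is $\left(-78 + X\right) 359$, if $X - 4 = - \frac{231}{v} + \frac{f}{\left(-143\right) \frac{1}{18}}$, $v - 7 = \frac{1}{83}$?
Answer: $- \frac{810602255}{27742} \approx -29219.0$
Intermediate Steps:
$v = \frac{582}{83}$ ($v = 7 + \frac{1}{83} = \frac{582}{83} \approx 7.012$)
$f = -203$ ($f = -6 - 197 = -203$)
$X = - \frac{94069}{27742}$ ($X = 4 - \left(- \frac{3654}{143} + \frac{6391}{194}\right) = 4 - \left(\frac{6391}{194} + \frac{203}{\left(-143\right) \frac{1}{18}}\right) = 4 - \left(\frac{6391}{194} + \frac{203}{- \frac{143}{18}}\right) = 4 - \frac{205037}{27742} = - \frac{94069}{27742} \approx -3.3909$)
$\left(-78 + X\right) 359 = \left(-78 - \frac{94069}{27742}\right) 359 = \left(- \frac{2257945}{27742}\right) 359 = - \frac{810602255}{27742}$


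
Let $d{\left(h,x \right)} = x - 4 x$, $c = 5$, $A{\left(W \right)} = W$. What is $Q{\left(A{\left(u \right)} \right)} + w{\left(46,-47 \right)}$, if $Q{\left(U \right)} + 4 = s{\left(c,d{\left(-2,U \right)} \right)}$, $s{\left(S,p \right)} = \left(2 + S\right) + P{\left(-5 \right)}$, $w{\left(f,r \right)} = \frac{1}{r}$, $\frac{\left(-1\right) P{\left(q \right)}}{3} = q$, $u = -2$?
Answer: $\frac{845}{47} \approx 17.979$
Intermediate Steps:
$P{\left(q \right)} = - 3 q$
$d{\left(h,x \right)} = - 3 x$
$s{\left(S,p \right)} = 17 + S$ ($s{\left(S,p \right)} = \left(2 + S\right) - -15 = \left(2 + S\right) + 15 = 17 + S$)
$Q{\left(U \right)} = 18$ ($Q{\left(U \right)} = -4 + \left(17 + 5\right) = -4 + 22 = 18$)
$Q{\left(A{\left(u \right)} \right)} + w{\left(46,-47 \right)} = 18 + \frac{1}{-47} = 18 - \frac{1}{47} = \frac{845}{47}$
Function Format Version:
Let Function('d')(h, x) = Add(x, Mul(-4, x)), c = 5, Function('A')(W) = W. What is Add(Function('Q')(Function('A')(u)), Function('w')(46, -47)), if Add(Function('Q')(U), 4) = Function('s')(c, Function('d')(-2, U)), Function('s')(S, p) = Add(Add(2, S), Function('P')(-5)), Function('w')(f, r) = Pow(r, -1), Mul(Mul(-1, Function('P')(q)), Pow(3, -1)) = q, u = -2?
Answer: Rational(845, 47) ≈ 17.979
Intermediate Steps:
Function('P')(q) = Mul(-3, q)
Function('d')(h, x) = Mul(-3, x)
Function('s')(S, p) = Add(17, S) (Function('s')(S, p) = Add(Add(2, S), Mul(-3, -5)) = Add(Add(2, S), 15) = Add(17, S))
Function('Q')(U) = 18 (Function('Q')(U) = Add(-4, Add(17, 5)) = Add(-4, 22) = 18)
Add(Function('Q')(Function('A')(u)), Function('w')(46, -47)) = Add(18, Pow(-47, -1)) = Add(18, Rational(-1, 47)) = Rational(845, 47)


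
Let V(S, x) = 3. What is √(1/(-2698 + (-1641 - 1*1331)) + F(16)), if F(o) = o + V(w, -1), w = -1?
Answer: √7541030/630 ≈ 4.3589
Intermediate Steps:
F(o) = 3 + o (F(o) = o + 3 = 3 + o)
√(1/(-2698 + (-1641 - 1*1331)) + F(16)) = √(1/(-2698 + (-1641 - 1*1331)) + (3 + 16)) = √(1/(-2698 + (-1641 - 1331)) + 19) = √(1/(-2698 - 2972) + 19) = √(1/(-5670) + 19) = √(-1/5670 + 19) = √(107729/5670) = √7541030/630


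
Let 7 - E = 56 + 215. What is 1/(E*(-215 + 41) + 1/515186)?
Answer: 515186/23665584097 ≈ 2.1769e-5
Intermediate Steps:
E = -264 (E = 7 - (56 + 215) = 7 - 1*271 = 7 - 271 = -264)
1/(E*(-215 + 41) + 1/515186) = 1/(-264*(-215 + 41) + 1/515186) = 1/(-264*(-174) + 1/515186) = 1/(45936 + 1/515186) = 1/(23665584097/515186) = 515186/23665584097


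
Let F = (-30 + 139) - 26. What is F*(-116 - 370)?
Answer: -40338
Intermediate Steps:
F = 83 (F = 109 - 26 = 83)
F*(-116 - 370) = 83*(-116 - 370) = 83*(-486) = -40338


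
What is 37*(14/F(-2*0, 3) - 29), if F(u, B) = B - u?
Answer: -2701/3 ≈ -900.33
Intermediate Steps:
37*(14/F(-2*0, 3) - 29) = 37*(14/(3 - (-2)*0) - 29) = 37*(14/(3 - 1*0) - 29) = 37*(14/(3 + 0) - 29) = 37*(14/3 - 29) = 37*(-73/3) = -2701/3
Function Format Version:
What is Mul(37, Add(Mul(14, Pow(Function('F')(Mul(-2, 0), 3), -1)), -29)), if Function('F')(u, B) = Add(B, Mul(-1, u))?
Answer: Rational(-2701, 3) ≈ -900.33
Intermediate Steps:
Mul(37, Add(Mul(14, Pow(Function('F')(Mul(-2, 0), 3), -1)), -29)) = Mul(37, Add(Mul(14, Pow(Add(3, Mul(-1, Mul(-2, 0))), -1)), -29)) = Mul(37, Add(Mul(14, Pow(Add(3, Mul(-1, 0)), -1)), -29)) = Mul(37, Add(Mul(14, Pow(Add(3, 0), -1)), -29)) = Mul(37, Add(Mul(14, Pow(3, -1)), -29)) = Mul(37, Add(Mul(14, Rational(1, 3)), -29)) = Mul(37, Add(Rational(14, 3), -29)) = Mul(37, Rational(-73, 3)) = Rational(-2701, 3)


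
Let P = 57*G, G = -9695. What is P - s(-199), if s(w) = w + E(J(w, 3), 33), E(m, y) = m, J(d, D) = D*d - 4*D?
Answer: -551807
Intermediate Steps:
J(d, D) = -4*D + D*d
s(w) = -12 + 4*w (s(w) = w + 3*(-4 + w) = w + (-12 + 3*w) = -12 + 4*w)
P = -552615 (P = 57*(-9695) = -552615)
P - s(-199) = -552615 - (-12 + 4*(-199)) = -552615 - (-12 - 796) = -552615 - 1*(-808) = -552615 + 808 = -551807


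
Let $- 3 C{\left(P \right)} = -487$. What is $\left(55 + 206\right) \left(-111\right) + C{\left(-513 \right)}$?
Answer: $- \frac{86426}{3} \approx -28809.0$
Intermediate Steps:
$C{\left(P \right)} = \frac{487}{3}$ ($C{\left(P \right)} = \left(- \frac{1}{3}\right) \left(-487\right) = \frac{487}{3}$)
$\left(55 + 206\right) \left(-111\right) + C{\left(-513 \right)} = \left(55 + 206\right) \left(-111\right) + \frac{487}{3} = 261 \left(-111\right) + \frac{487}{3} = -28971 + \frac{487}{3} = - \frac{86426}{3}$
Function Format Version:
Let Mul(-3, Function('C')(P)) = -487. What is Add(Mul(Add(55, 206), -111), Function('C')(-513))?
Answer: Rational(-86426, 3) ≈ -28809.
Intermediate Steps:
Function('C')(P) = Rational(487, 3) (Function('C')(P) = Mul(Rational(-1, 3), -487) = Rational(487, 3))
Add(Mul(Add(55, 206), -111), Function('C')(-513)) = Add(Mul(Add(55, 206), -111), Rational(487, 3)) = Add(Mul(261, -111), Rational(487, 3)) = Add(-28971, Rational(487, 3)) = Rational(-86426, 3)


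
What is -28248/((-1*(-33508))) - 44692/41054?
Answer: -332154116/171954679 ≈ -1.9316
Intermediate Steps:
-28248/((-1*(-33508))) - 44692/41054 = -28248/33508 - 44692*1/41054 = -28248*1/33508 - 22346/20527 = -7062/8377 - 22346/20527 = -332154116/171954679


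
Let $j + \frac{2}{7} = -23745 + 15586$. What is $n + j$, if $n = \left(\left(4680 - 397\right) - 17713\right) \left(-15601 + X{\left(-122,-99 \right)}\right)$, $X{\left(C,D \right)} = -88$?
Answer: $\frac{1474865775}{7} \approx 2.107 \cdot 10^{8}$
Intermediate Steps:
$j = - \frac{57115}{7}$ ($j = - \frac{2}{7} + \left(-23745 + 15586\right) = - \frac{2}{7} - 8159 = - \frac{57115}{7} \approx -8159.3$)
$n = 210703270$ ($n = \left(\left(4680 - 397\right) - 17713\right) \left(-15601 - 88\right) = \left(4283 - 17713\right) \left(-15689\right) = \left(-13430\right) \left(-15689\right) = 210703270$)
$n + j = 210703270 - \frac{57115}{7} = \frac{1474865775}{7}$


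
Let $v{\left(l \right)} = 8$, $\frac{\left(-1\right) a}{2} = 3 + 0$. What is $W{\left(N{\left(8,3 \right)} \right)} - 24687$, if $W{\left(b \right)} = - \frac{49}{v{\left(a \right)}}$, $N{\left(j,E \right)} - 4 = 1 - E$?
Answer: $- \frac{197545}{8} \approx -24693.0$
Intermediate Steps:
$a = -6$ ($a = - 2 \left(3 + 0\right) = \left(-2\right) 3 = -6$)
$N{\left(j,E \right)} = 5 - E$ ($N{\left(j,E \right)} = 4 - \left(-1 + E\right) = 5 - E$)
$W{\left(b \right)} = - \frac{49}{8}$
$W{\left(N{\left(8,3 \right)} \right)} - 24687 = - \frac{49}{8} - 24687 = - \frac{197545}{8}$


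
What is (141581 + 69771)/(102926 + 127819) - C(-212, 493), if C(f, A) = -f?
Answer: -48706588/230745 ≈ -211.08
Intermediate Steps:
(141581 + 69771)/(102926 + 127819) - C(-212, 493) = (141581 + 69771)/(102926 + 127819) - (-1)*(-212) = 211352/230745 - 1*212 = 211352*(1/230745) - 212 = 211352/230745 - 212 = -48706588/230745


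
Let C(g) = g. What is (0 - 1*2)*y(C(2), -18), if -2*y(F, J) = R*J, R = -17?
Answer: 306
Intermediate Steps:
y(F, J) = 17*J/2 (y(F, J) = -(-17)*J/2 = 17*J/2)
(0 - 1*2)*y(C(2), -18) = (0 - 1*2)*((17/2)*(-18)) = (0 - 2)*(-153) = -2*(-153) = 306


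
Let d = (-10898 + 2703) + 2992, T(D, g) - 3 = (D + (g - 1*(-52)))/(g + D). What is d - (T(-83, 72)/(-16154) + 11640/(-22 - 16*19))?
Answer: -74833074495/14482061 ≈ -5167.3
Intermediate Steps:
T(D, g) = 3 + (52 + D + g)/(D + g) (T(D, g) = 3 + (D + (g - 1*(-52)))/(g + D) = 3 + (D + (g + 52))/(D + g) = 3 + (D + (52 + g))/(D + g) = 3 + (52 + D + g)/(D + g))
d = -5203 (d = -8195 + 2992 = -5203)
d - (T(-83, 72)/(-16154) + 11640/(-22 - 16*19)) = -5203 - ((4*(13 - 83 + 72)/(-83 + 72))/(-16154) + 11640/(-22 - 16*19)) = -5203 - ((4*2/(-11))*(-1/16154) + 11640/(-22 - 304)) = -5203 - ((4*(-1/11)*2)*(-1/16154) + 11640/(-326)) = -5203 - (-8/11*(-1/16154) + 11640*(-1/326)) = -5203 - (4/88847 - 5820/163) = -5203 - 1*(-517088888/14482061) = -5203 + 517088888/14482061 = -74833074495/14482061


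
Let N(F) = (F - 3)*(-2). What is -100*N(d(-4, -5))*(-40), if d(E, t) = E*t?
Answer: -136000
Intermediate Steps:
N(F) = 6 - 2*F (N(F) = (-3 + F)*(-2) = 6 - 2*F)
-100*N(d(-4, -5))*(-40) = -100*(6 - (-8)*(-5))*(-40) = -100*(6 - 2*20)*(-40) = -100*(6 - 40)*(-40) = -100*(-34)*(-40) = 3400*(-40) = -136000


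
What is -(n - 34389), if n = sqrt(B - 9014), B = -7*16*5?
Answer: 34389 - I*sqrt(9574) ≈ 34389.0 - 97.847*I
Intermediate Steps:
B = -560 (B = -112*5 = -560)
n = I*sqrt(9574) (n = sqrt(-560 - 9014) = sqrt(-9574) = I*sqrt(9574) ≈ 97.847*I)
-(n - 34389) = -(I*sqrt(9574) - 34389) = -(-34389 + I*sqrt(9574)) = 34389 - I*sqrt(9574)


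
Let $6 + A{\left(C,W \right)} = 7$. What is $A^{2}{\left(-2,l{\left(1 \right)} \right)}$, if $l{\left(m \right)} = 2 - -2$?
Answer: $1$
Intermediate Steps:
$l{\left(m \right)} = 4$ ($l{\left(m \right)} = 2 + 2 = 4$)
$A{\left(C,W \right)} = 1$ ($A{\left(C,W \right)} = -6 + 7 = 1$)
$A^{2}{\left(-2,l{\left(1 \right)} \right)} = 1^{2} = 1$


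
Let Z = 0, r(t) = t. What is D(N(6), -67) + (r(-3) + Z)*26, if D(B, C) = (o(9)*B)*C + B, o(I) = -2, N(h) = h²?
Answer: 4782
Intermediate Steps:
D(B, C) = B - 2*B*C (D(B, C) = (-2*B)*C + B = -2*B*C + B = B - 2*B*C)
D(N(6), -67) + (r(-3) + Z)*26 = 6²*(1 - 2*(-67)) + (-3 + 0)*26 = 36*(1 + 134) - 3*26 = 36*135 - 78 = 4860 - 78 = 4782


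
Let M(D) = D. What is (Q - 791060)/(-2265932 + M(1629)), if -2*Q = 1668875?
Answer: 3250995/4528606 ≈ 0.71788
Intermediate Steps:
Q = -1668875/2 (Q = -1/2*1668875 = -1668875/2 ≈ -8.3444e+5)
(Q - 791060)/(-2265932 + M(1629)) = (-1668875/2 - 791060)/(-2265932 + 1629) = -3250995/2/(-2264303) = -3250995/2*(-1/2264303) = 3250995/4528606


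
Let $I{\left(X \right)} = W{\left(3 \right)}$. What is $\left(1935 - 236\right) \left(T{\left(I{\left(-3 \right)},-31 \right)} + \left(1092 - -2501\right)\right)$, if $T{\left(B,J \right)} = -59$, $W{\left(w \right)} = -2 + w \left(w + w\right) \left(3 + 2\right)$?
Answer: $6004266$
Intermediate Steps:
$W{\left(w \right)} = -2 + 10 w^{2}$ ($W{\left(w \right)} = -2 + w 2 w 5 = -2 + w 10 w = -2 + 10 w^{2}$)
$I{\left(X \right)} = 88$ ($I{\left(X \right)} = -2 + 10 \cdot 3^{2} = -2 + 10 \cdot 9 = -2 + 90 = 88$)
$\left(1935 - 236\right) \left(T{\left(I{\left(-3 \right)},-31 \right)} + \left(1092 - -2501\right)\right) = \left(1935 - 236\right) \left(-59 + \left(1092 - -2501\right)\right) = 1699 \left(-59 + \left(1092 + 2501\right)\right) = 1699 \left(-59 + 3593\right) = 1699 \cdot 3534 = 6004266$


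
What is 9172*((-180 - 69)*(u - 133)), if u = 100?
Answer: 75366324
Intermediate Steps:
9172*((-180 - 69)*(u - 133)) = 9172*((-180 - 69)*(100 - 133)) = 9172*(-249*(-33)) = 9172*8217 = 75366324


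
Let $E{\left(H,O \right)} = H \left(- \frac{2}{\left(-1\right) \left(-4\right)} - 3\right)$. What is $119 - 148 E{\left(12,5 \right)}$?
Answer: $6335$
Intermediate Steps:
$E{\left(H,O \right)} = - \frac{7 H}{2}$ ($E{\left(H,O \right)} = H \left(- \frac{2}{4} - 3\right) = H \left(\left(-2\right) \frac{1}{4} - 3\right) = H \left(- \frac{1}{2} - 3\right) = H \left(- \frac{7}{2}\right) = - \frac{7 H}{2}$)
$119 - 148 E{\left(12,5 \right)} = 119 - 148 \left(\left(- \frac{7}{2}\right) 12\right) = 119 - -6216 = 119 + 6216 = 6335$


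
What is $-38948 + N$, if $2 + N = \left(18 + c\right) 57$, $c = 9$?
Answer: $-37411$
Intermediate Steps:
$N = 1537$ ($N = -2 + \left(18 + 9\right) 57 = -2 + 27 \cdot 57 = -2 + 1539 = 1537$)
$-38948 + N = -38948 + 1537 = -37411$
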